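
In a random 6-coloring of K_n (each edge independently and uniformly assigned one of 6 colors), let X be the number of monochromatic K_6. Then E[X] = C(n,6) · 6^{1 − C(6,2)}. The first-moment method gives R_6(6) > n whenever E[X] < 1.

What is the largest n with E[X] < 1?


We need C(n, 6) · 6^{1 − 15} < 1, i.e. C(n, 6) < 6^{15 − 1} = 78364164096.
Check values of n near the boundary:
  n = 196: C(196, 6) = 72887293024; 72887293024 < 78364164096? YES
  n = 197: C(197, 6) = 75176946208; 75176946208 < 78364164096? YES
  n = 198: C(198, 6) = 77526225777; 77526225777 < 78364164096? YES
  n = 199: C(199, 6) = 79936367511; 79936367511 < 78364164096? NO
The largest n with C(n, 6) < 78364164096 is n = 198 (where E[X] = 25842075259/26121388032 ≈ 0.9893). Hence R_6(6) > 198, i.e. R_6(6) ≥ 199.

Largest n = 198; hence R_6(6) > 198.


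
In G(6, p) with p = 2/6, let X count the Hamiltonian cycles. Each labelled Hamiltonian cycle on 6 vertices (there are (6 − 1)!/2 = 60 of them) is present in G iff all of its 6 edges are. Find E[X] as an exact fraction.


K_6 has (6 − 1)!/2 = 60 labelled Hamiltonian cycles.
For each such Hamiltonian cycle H, let X_H = 1 if all 6 edges of H are present in G. Then P[X_H = 1] = p^{6} = (1/3)^{6} = 1/729.
Summing the indicators: E[X] = Σ_H E[X_H] = 60 · p^{6} = 60 · 1/729 = 20/243.
Numerically: E[X] ≈ 0.082305.

E[X] = 60 · (1/3)^{6} = 20/243 ≈ 0.082305.


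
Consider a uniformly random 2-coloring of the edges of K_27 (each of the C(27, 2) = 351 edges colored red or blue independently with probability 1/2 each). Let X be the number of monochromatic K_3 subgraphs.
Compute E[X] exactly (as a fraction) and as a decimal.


Let X = Σ_S X_S over the C(27, 3) = 2925 subsets S of size 3, where X_S = 1 if the K_3 on S is monochromatic.
For a fixed S, the K_3 on S has C(3, 2) = 3 edges. P[all 3 edges red] = (1/2)^3, and likewise for blue, so P[monochromatic] = 2·(1/2)^3 = 2^{1 − 3} = 1/4.
By linearity: E[X] = C(27, 3) · 2^{1 − 3} = 2925 · 1/4 = 2925/4.
Numerically: E[X] ≈ 731.250.

E[X] = C(27,3)·2^(1−C(3,2)) = 2925/4 ≈ 731.250.


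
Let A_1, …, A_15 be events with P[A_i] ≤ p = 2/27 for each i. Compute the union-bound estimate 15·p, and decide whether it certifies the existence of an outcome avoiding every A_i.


Union bound: P[∪_{i=1}^{15} A_i] ≤ Σ_i P[A_i] ≤ 15·p = 15·(2/27) = 10/9.
Numerically: 10/9 ≈ 1.111111.
Is 10/9 < 1? NO.
Since the bound 10/9 is ≥ 1, the union bound is uninformative here; it does NOT by itself certify existence.

15·p = 10/9 ≈ 1.111111; existence NOT certified by the union bound.


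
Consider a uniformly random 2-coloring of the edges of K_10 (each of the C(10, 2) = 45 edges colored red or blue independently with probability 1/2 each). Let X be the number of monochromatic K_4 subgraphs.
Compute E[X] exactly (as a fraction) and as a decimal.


Let X = Σ_S X_S over the C(10, 4) = 210 subsets S of size 4, where X_S = 1 if the K_4 on S is monochromatic.
For a fixed S, the K_4 on S has C(4, 2) = 6 edges. P[all 6 edges red] = (1/2)^6, and likewise for blue, so P[monochromatic] = 2·(1/2)^6 = 2^{1 − 6} = 1/32.
By linearity: E[X] = C(10, 4) · 2^{1 − 6} = 210 · 1/32 = 105/16.
Numerically: E[X] ≈ 6.5625.

E[X] = C(10,4)·2^(1−C(4,2)) = 105/16 ≈ 6.5625.


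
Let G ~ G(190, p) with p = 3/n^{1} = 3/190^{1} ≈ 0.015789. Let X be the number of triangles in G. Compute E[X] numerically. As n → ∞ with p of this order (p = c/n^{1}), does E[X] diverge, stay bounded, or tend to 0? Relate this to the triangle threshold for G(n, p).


Number of potential triangles: C(190, 3) = 1125180.
Each occurs with probability p³ ≈ (0.015789)³ ≈ 3.9364339e-06.
By linearity: E[X] = C(190, 3)·p³ ≈ 1125180 · 3.9364339e-06 ≈ 4.42920.
Here α = 1, so p = 3/n is exactly at the triangle threshold p ~ 1/n. Asymptotically E[X] → c³/6 = 3³/6 = 9/2 ≈ 4.50000, a bounded constant. In this regime the triangle count is asymptotically Poisson(c³/6).

E[X] ≈ 4.42920; in regime p = Θ(1/n^{1}) E[X] stays bounded (at the triangle threshold p ~ 1/n).


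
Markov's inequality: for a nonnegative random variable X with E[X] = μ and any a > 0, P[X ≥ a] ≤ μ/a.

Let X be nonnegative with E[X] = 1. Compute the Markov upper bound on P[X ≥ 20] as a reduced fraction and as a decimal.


μ = E[X] = 1, a = 20.
Markov: P[X ≥ 20] ≤ μ/a = (1)/20 = 1/20.
Numerically: ≈ 0.050.
(Since a = 20 > μ = 1.000, the bound 1/20 is < 1 and informative.)

P[X ≥ 20] ≤ 1/20 ≈ 0.050.


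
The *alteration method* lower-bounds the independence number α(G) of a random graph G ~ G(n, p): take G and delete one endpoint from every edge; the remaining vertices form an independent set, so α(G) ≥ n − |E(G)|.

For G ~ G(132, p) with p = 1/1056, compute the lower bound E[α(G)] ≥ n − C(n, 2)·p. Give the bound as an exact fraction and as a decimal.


E[|E(G)|] = C(132, 2)·p = 8646 · (1/1056) = 131/16.
E[α(G)] ≥ n − E[|E(G)|] = 132 − 131/16 = 1981/16.
Numerically: ≈ 123.8125.
(This is only a lower bound; the true E[α(G)] may be larger.)

E[α(G)] ≥ 1981/16 ≈ 123.8125.


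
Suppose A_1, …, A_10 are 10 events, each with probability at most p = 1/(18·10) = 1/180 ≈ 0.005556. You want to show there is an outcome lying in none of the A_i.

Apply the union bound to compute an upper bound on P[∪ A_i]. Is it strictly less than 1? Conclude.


Union bound: P[∪_{i=1}^{10} A_i] ≤ Σ_i P[A_i] ≤ 10·p = 10·(1/180) = 1/18.
Numerically: 1/18 ≈ 0.055556.
Is 1/18 < 1? YES.
Since P[∪ A_i] ≤ 1/18 < 1, the complement has P[∩ A_i^c] ≥ 1 − 1/18 = 17/18 > 0, so some outcome avoids every A_i.

10·p = 1/18 ≈ 0.055556; existence CERTIFIED by the union bound.


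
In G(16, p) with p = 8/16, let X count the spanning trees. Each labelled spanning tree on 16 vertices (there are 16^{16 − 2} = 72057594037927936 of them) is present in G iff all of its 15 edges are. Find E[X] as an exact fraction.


K_16 has 16^{16 − 2} = 72057594037927936 labelled spanning trees.
For each such spanning tree H, let X_H = 1 if all 15 edges of H are present in G. Then P[X_H = 1] = p^{15} = (1/2)^{15} = 1/32768.
Summing the indicators: E[X] = Σ_H E[X_H] = 72057594037927936 · p^{15} = 72057594037927936 · 1/32768 = 2199023255552.
Numerically: E[X] ≈ 2.199e+12.

E[X] = 72057594037927936 · (1/2)^{15} = 2199023255552 ≈ 2.199e+12.


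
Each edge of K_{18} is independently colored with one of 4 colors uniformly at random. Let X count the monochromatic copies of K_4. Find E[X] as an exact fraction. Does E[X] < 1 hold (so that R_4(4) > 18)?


E[X] = C(18, 4) · 4^{1 − 6} = 3060 · 4^{−5} = 3060/1024.
As a reduced fraction: E[X] = 765/256 ≈ 2.98828.
Is E[X] < 1? NO.
Since E[X] ≥ 1, the first-moment bound is inconclusive at n = 18; it does NOT by itself certify R_4(4) > 18.

E[X] = 765/256 ≈ 2.98828; E[X] ≥ 1; first-moment method inconclusive here.


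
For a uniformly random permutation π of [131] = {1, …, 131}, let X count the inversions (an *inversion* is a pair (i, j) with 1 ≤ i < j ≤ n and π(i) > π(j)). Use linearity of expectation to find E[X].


Write X = Σ X_I over the C(131, 2) = 8515 pairs i < j, with X_I the indicator of one inversion.
There are 8515 indicators.
For each fixed pair i < j, the values π(i) and π(j) are two distinct elements of {1, …, 131} in uniformly random order; by symmetry P[π(i) > π(j)] = 1/2.
By linearity: E[X] = 8515 · (1/2) = C(131, 2) · (1/2) = 8515/2 = 8515/2 ≈ 4257.500.

E[X] = 8515/2 = 4257.500.


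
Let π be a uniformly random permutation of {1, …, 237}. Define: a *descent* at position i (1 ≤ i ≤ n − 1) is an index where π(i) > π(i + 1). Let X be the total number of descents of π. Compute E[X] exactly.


Write X = Σ X_I over i = 1, …, 236, with X_I the indicator of one descent.
There are 236 indicators.
For each fixed i, the pair (π(i), π(i+1)) is a uniformly random ordered pair of distinct values from {1, …, 237}; by symmetry P[π(i) > π(i+1)] = 1/2.
By linearity: E[X] = 236 · (1/2) = (237 − 1) · (1/2) = 118 ≈ 118.000.

E[X] = 118 = 118.000.


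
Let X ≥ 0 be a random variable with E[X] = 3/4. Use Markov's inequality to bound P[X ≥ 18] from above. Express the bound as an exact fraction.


μ = E[X] = 3/4, a = 18.
Markov: P[X ≥ 18] ≤ μ/a = (3/4)/18 = 1/24.
Numerically: ≈ 0.042.
(Since a = 18 > μ = 0.750, the bound 1/24 is < 1 and informative.)

P[X ≥ 18] ≤ 1/24 ≈ 0.042.


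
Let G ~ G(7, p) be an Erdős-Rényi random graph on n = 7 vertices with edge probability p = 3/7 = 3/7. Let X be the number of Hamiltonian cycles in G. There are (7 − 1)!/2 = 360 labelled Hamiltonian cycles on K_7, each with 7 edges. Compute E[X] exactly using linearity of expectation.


K_7 has (7 − 1)!/2 = 360 labelled Hamiltonian cycles.
For each such Hamiltonian cycle H, let X_H = 1 if all 7 edges of H are present in G. Then P[X_H = 1] = p^{7} = (3/7)^{7} = 2187/823543.
By linearity: E[X] = Σ_H E[X_H] = 360 · p^{7} = 360 · 2187/823543 = 787320/823543.
Numerically: E[X] ≈ 0.956.

E[X] = 360 · (3/7)^{7} = 787320/823543 ≈ 0.956.


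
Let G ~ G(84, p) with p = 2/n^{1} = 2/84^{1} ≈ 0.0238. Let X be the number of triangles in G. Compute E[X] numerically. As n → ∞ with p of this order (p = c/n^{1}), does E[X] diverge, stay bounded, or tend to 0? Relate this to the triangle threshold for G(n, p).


Number of potential triangles: C(84, 3) = 95284.
Each occurs with probability p³ ≈ (0.0238)³ ≈ 1.34975e-05.
By linearity: E[X] = C(84, 3)·p³ ≈ 95284 · 1.34975e-05 ≈ 1.286.
Here α = 1, so p = 2/n is exactly at the triangle threshold p ~ 1/n. Asymptotically E[X] → c³/6 = 2³/6 = 4/3 ≈ 1.333, a bounded constant. In this regime the triangle count is asymptotically Poisson(c³/6).

E[X] ≈ 1.286; in regime p = Θ(1/n^{1}) E[X] stays bounded (at the triangle threshold p ~ 1/n).


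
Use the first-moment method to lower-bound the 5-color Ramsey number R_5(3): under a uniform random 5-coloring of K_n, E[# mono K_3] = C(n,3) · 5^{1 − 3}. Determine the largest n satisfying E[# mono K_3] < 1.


We need C(n, 3) · 5^{1 − 3} < 1, i.e. C(n, 3) < 5^{3 − 1} = 25.
Check values of n near the boundary:
  n = 3: C(3, 3) = 1; 1 < 25? YES
  n = 4: C(4, 3) = 4; 4 < 25? YES
  n = 5: C(5, 3) = 10; 10 < 25? YES
  n = 6: C(6, 3) = 20; 20 < 25? YES
  n = 7: C(7, 3) = 35; 35 < 25? NO
  n = 8: C(8, 3) = 56; 56 < 25? NO
The largest n with C(n, 3) < 25 is n = 6 (where E[X] = 4/5 ≈ 0.8000000). Hence R_5(3) > 6, i.e. R_5(3) ≥ 7.

Largest n = 6; hence R_5(3) > 6.


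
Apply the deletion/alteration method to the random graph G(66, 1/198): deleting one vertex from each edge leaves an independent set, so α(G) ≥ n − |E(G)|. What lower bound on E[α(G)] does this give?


E[|E(G)|] = C(66, 2)·p = 2145 · (1/198) = 65/6.
E[α(G)] ≥ n − E[|E(G)|] = 66 − 65/6 = 331/6.
Numerically: ≈ 55.166667.
(This is only a lower bound; the true E[α(G)] may be larger.)

E[α(G)] ≥ 331/6 ≈ 55.166667.


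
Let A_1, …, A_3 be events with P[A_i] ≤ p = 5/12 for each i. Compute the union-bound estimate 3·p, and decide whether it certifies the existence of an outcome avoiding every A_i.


Union bound: P[∪_{i=1}^{3} A_i] ≤ Σ_i P[A_i] ≤ 3·p = 3·(5/12) = 5/4.
Numerically: 5/4 ≈ 1.250000.
Is 5/4 < 1? NO.
Since the bound 5/4 is ≥ 1, the union bound is uninformative here; it does NOT by itself certify existence.

3·p = 5/4 ≈ 1.250000; existence NOT certified by the union bound.


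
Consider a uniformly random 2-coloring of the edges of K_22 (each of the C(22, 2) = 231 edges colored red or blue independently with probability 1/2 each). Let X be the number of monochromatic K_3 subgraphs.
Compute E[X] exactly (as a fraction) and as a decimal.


Let X = Σ_S X_S over the C(22, 3) = 1540 subsets S of size 3, where X_S = 1 if the K_3 on S is monochromatic.
For a fixed S, the K_3 on S has C(3, 2) = 3 edges. P[all 3 edges red] = (1/2)^3, and likewise for blue, so P[monochromatic] = 2·(1/2)^3 = 2^{1 − 3} = 1/4.
By linearity: E[X] = C(22, 3) · 2^{1 − 3} = 1540 · 1/4 = 385.
Numerically: E[X] ≈ 385.000.

E[X] = C(22,3)·2^(1−C(3,2)) = 385 ≈ 385.000.


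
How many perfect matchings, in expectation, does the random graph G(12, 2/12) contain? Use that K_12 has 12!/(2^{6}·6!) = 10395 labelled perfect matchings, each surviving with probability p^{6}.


K_12 has 12!/(2^{6}·6!) = 10395 labelled perfect matchings.
For each such perfect matching H, let X_H = 1 if all 6 edges of H are present in G. Then P[X_H = 1] = p^{6} = (1/6)^{6} = 1/46656.
By linearity of expectation: E[X] = Σ_H E[X_H] = 10395 · p^{6} = 10395 · 1/46656 = 385/1728.
Numerically: E[X] ≈ 0.222801.

E[X] = 10395 · (1/6)^{6} = 385/1728 ≈ 0.222801.


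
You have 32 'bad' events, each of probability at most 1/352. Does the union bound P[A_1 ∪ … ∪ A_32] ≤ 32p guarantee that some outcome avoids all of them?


Union bound: P[∪_{i=1}^{32} A_i] ≤ Σ_i P[A_i] ≤ 32·p = 32·(1/352) = 1/11.
Numerically: 1/11 ≈ 0.0909091.
Is 1/11 < 1? YES.
Since P[∪ A_i] ≤ 1/11 < 1, the complement has P[∩ A_i^c] ≥ 1 − 1/11 = 10/11 > 0, so some outcome avoids every A_i.

32·p = 1/11 ≈ 0.0909091; existence CERTIFIED by the union bound.


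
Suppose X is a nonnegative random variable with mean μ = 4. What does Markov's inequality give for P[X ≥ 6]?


μ = E[X] = 4, a = 6.
Markov: P[X ≥ 6] ≤ μ/a = (4)/6 = 2/3.
Numerically: ≈ 0.667.
(Since a = 6 > μ = 4.000, the bound 2/3 is < 1 and informative.)

P[X ≥ 6] ≤ 2/3 ≈ 0.667.


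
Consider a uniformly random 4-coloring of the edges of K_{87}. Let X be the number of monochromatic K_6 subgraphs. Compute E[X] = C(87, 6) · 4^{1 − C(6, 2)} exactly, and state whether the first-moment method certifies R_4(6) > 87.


E[X] = C(87, 6) · 4^{1 − 15} = 504981379 · 4^{−14} = 504981379/268435456.
As a reduced fraction: E[X] = 504981379/268435456 ≈ 1.881.
Is E[X] < 1? NO.
Since E[X] ≥ 1, the first-moment bound is inconclusive at n = 87; it does NOT by itself certify R_4(6) > 87.

E[X] = 504981379/268435456 ≈ 1.881; E[X] ≥ 1; first-moment method inconclusive here.


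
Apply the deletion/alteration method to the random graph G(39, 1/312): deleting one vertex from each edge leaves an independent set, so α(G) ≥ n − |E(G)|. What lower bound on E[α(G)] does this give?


E[|E(G)|] = C(39, 2)·p = 741 · (1/312) = 19/8.
E[α(G)] ≥ n − E[|E(G)|] = 39 − 19/8 = 293/8.
Numerically: ≈ 36.6250.
(This is only a lower bound; the true E[α(G)] may be larger.)

E[α(G)] ≥ 293/8 ≈ 36.6250.


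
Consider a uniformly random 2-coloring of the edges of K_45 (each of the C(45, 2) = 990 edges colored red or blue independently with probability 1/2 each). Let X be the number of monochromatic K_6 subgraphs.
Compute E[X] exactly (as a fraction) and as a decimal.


Let X = Σ_S X_S over the C(45, 6) = 8145060 subsets S of size 6, where X_S = 1 if the K_6 on S is monochromatic.
For a fixed S, the K_6 on S has C(6, 2) = 15 edges. P[all 15 edges red] = (1/2)^15, and likewise for blue, so P[monochromatic] = 2·(1/2)^15 = 2^{1 − 15} = 1/16384.
By linearity: E[X] = C(45, 6) · 2^{1 − 15} = 8145060 · 1/16384 = 2036265/4096.
Numerically: E[X] ≈ 497.135010.

E[X] = C(45,6)·2^(1−C(6,2)) = 2036265/4096 ≈ 497.135010.


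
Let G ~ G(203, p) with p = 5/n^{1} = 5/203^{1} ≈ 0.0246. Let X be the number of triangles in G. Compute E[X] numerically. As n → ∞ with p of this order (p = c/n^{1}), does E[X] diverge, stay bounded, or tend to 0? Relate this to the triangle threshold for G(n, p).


Number of potential triangles: C(203, 3) = 1373701.
Each occurs with probability p³ ≈ (0.0246)³ ≈ 1.49425e-05.
By linearity: E[X] = C(203, 3)·p³ ≈ 1373701 · 1.49425e-05 ≈ 20.526.
Here α = 1, so p = 5/n is exactly at the triangle threshold p ~ 1/n. Asymptotically E[X] → c³/6 = 5³/6 = 125/6 ≈ 20.833, a bounded constant. In this regime the triangle count is asymptotically Poisson(c³/6).

E[X] ≈ 20.526; in regime p = Θ(1/n^{1}) E[X] stays bounded (at the triangle threshold p ~ 1/n).


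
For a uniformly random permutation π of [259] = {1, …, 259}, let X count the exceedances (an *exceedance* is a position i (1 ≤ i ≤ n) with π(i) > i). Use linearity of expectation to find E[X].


Write X = Σ_{i=1}^{259} X_i, where X_i = 1_{π(i) > i}.
For each fixed i, π(i) is uniform over {1, …, 259} (marginal of a uniform permutation), so P[π(i) > i] = (n − i)/n. Summing: Σ_{i=1}^{259} (n − i)/n = (0 + 1 + … + 258)/259 = 259(259 − 1)/(2·259) = (259 − 1)/2.
Hence E[X] = Σ_{i=1}^{259} (259 − i)/259 = 129 ≈ 129.000.

E[X] = 129 = 129.000.


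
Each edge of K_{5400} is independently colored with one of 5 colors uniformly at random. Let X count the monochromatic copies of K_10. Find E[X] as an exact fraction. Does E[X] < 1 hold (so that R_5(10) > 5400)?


E[X] = C(5400, 10) · 5^{1 − 45} = 5761735538961887279463031445160 · 5^{−44} = 5761735538961887279463031445160/5684341886080801486968994140625.
As a reduced fraction: E[X] = 1152347107792377455892606289032/1136868377216160297393798828125 ≈ 1.01362.
Is E[X] < 1? NO.
Since E[X] ≥ 1, the first-moment bound is inconclusive at n = 5400; it does NOT by itself certify R_5(10) > 5400.

E[X] = 1152347107792377455892606289032/1136868377216160297393798828125 ≈ 1.01362; E[X] ≥ 1; first-moment method inconclusive here.


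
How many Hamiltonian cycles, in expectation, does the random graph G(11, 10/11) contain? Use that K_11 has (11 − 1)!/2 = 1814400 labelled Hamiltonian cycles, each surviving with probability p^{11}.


K_11 has (11 − 1)!/2 = 1814400 labelled Hamiltonian cycles.
For each such Hamiltonian cycle H, let X_H = 1 if all 11 edges of H are present in G. Then P[X_H = 1] = p^{11} = (10/11)^{11} = 100000000000/285311670611.
Summing the indicators: E[X] = Σ_H E[X_H] = 1814400 · p^{11} = 1814400 · 100000000000/285311670611 = 181440000000000000/285311670611.
Numerically: E[X] ≈ 6.36e+05.

E[X] = 1814400 · (10/11)^{11} = 181440000000000000/285311670611 ≈ 6.36e+05.


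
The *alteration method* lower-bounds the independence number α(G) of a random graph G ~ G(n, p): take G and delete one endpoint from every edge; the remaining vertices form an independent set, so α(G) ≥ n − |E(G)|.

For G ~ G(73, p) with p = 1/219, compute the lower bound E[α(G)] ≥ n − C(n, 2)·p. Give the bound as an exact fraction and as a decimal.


E[|E(G)|] = C(73, 2)·p = 2628 · (1/219) = 12.
E[α(G)] ≥ n − E[|E(G)|] = 73 − 12 = 61.
Numerically: ≈ 61.0000.
(This is only a lower bound; the true E[α(G)] may be larger.)

E[α(G)] ≥ 61 ≈ 61.0000.


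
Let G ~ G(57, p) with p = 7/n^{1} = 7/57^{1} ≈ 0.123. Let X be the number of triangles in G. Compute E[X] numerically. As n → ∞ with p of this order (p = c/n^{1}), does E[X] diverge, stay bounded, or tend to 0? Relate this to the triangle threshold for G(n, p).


Number of potential triangles: C(57, 3) = 29260.
Each occurs with probability p³ ≈ (0.123)³ ≈ 1.85212e-03.
By linearity: E[X] = C(57, 3)·p³ ≈ 29260 · 1.85212e-03 ≈ 54.193.
Here α = 1, so p = 7/n is exactly at the triangle threshold p ~ 1/n. Asymptotically E[X] → c³/6 = 7³/6 = 343/6 ≈ 57.167, a bounded constant. In this regime the triangle count is asymptotically Poisson(c³/6).

E[X] ≈ 54.193; in regime p = Θ(1/n^{1}) E[X] stays bounded (at the triangle threshold p ~ 1/n).


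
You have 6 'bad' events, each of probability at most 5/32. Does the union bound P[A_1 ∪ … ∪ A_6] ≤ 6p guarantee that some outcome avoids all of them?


Union bound: P[∪_{i=1}^{6} A_i] ≤ Σ_i P[A_i] ≤ 6·p = 6·(5/32) = 15/16.
Numerically: 15/16 ≈ 0.937500.
Is 15/16 < 1? YES.
Since P[∪ A_i] ≤ 15/16 < 1, the complement has P[∩ A_i^c] ≥ 1 − 15/16 = 1/16 > 0, so some outcome avoids every A_i.

6·p = 15/16 ≈ 0.937500; existence CERTIFIED by the union bound.


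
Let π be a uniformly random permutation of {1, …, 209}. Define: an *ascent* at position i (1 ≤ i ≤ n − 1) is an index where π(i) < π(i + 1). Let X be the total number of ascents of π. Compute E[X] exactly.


Write X = Σ X_I over i = 1, …, 208, with X_I the indicator of one ascent.
There are 208 indicators.
For each fixed i, the pair (π(i), π(i+1)) is a uniformly random ordered pair of distinct values from {1, …, 209}; by symmetry P[π(i) < π(i+1)] = 1/2.
By linearity: E[X] = 208 · (1/2) = (209 − 1) · (1/2) = 104 ≈ 104.00000.

E[X] = 104 = 104.00000.


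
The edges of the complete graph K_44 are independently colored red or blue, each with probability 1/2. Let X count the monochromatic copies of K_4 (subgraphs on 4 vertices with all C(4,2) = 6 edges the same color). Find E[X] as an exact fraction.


Let X = Σ_S X_S over the C(44, 4) = 135751 subsets S of size 4, where X_S = 1 if the K_4 on S is monochromatic.
For a fixed S, the K_4 on S has C(4, 2) = 6 edges. P[all 6 edges red] = (1/2)^6, and likewise for blue, so P[monochromatic] = 2·(1/2)^6 = 2^{1 − 6} = 1/32.
By linearity: E[X] = C(44, 4) · 2^{1 − 6} = 135751 · 1/32 = 135751/32.
Numerically: E[X] ≈ 4242.219.

E[X] = C(44,4)·2^(1−C(4,2)) = 135751/32 ≈ 4242.219.


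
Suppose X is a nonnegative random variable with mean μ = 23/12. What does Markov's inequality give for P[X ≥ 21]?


μ = E[X] = 23/12, a = 21.
Markov: P[X ≥ 21] ≤ μ/a = (23/12)/21 = 23/252.
Numerically: ≈ 0.091.
(Since a = 21 > μ = 1.917, the bound 23/252 is < 1 and informative.)

P[X ≥ 21] ≤ 23/252 ≈ 0.091.


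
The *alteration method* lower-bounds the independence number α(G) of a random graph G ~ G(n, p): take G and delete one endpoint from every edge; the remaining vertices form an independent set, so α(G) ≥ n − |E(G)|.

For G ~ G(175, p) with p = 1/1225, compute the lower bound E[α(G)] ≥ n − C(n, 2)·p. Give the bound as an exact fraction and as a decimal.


E[|E(G)|] = C(175, 2)·p = 15225 · (1/1225) = 87/7.
E[α(G)] ≥ n − E[|E(G)|] = 175 − 87/7 = 1138/7.
Numerically: ≈ 162.571429.
(This is only a lower bound; the true E[α(G)] may be larger.)

E[α(G)] ≥ 1138/7 ≈ 162.571429.


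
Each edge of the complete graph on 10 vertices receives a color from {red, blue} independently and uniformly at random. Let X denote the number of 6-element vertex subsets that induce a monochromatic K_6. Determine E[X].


Let X = Σ_S X_S over the C(10, 6) = 210 subsets S of size 6, where X_S = 1 if the K_6 on S is monochromatic.
For a fixed S, the K_6 on S has C(6, 2) = 15 edges. P[all 15 edges red] = (1/2)^15, and likewise for blue, so P[monochromatic] = 2·(1/2)^15 = 2^{1 − 15} = 1/16384.
Summing: E[X] = C(10, 6) · 2^{1 − 15} = 210 · 1/16384 = 105/8192.
Numerically: E[X] ≈ 0.012817.

E[X] = C(10,6)·2^(1−C(6,2)) = 105/8192 ≈ 0.012817.


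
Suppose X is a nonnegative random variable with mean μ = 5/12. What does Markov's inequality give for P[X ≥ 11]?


μ = E[X] = 5/12, a = 11.
Markov: P[X ≥ 11] ≤ μ/a = (5/12)/11 = 5/132.
Numerically: ≈ 0.0379.
(Since a = 11 > μ = 0.4167, the bound 5/132 is < 1 and informative.)

P[X ≥ 11] ≤ 5/132 ≈ 0.0379.


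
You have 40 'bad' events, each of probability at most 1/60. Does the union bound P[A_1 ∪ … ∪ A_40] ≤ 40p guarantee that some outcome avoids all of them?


Union bound: P[∪_{i=1}^{40} A_i] ≤ Σ_i P[A_i] ≤ 40·p = 40·(1/60) = 2/3.
Numerically: 2/3 ≈ 0.667.
Is 2/3 < 1? YES.
Since P[∪ A_i] ≤ 2/3 < 1, the complement has P[∩ A_i^c] ≥ 1 − 2/3 = 1/3 > 0, so some outcome avoids every A_i.

40·p = 2/3 ≈ 0.667; existence CERTIFIED by the union bound.


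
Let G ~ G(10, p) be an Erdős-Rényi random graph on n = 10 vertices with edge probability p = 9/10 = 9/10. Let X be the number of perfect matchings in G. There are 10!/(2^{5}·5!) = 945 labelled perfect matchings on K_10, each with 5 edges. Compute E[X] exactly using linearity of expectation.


K_10 has 10!/(2^{5}·5!) = 945 labelled perfect matchings.
For each such perfect matching H, let X_H = 1 if all 5 edges of H are present in G. Then P[X_H = 1] = p^{5} = (9/10)^{5} = 59049/100000.
By linearity: E[X] = Σ_H E[X_H] = 945 · p^{5} = 945 · 59049/100000 = 11160261/20000.
Numerically: E[X] ≈ 558.

E[X] = 945 · (9/10)^{5} = 11160261/20000 ≈ 558.


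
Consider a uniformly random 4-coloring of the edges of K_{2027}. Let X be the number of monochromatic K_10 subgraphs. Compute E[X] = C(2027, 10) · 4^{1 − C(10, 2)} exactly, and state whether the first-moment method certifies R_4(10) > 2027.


E[X] = C(2027, 10) · 4^{1 − 45} = 315586117401470604332341335 · 4^{−44} = 315586117401470604332341335/309485009821345068724781056.
As a reduced fraction: E[X] = 315586117401470604332341335/309485009821345068724781056 ≈ 1.0197.
Is E[X] < 1? NO.
Since E[X] ≥ 1, the first-moment bound is inconclusive at n = 2027; it does NOT by itself certify R_4(10) > 2027.

E[X] = 315586117401470604332341335/309485009821345068724781056 ≈ 1.0197; E[X] ≥ 1; first-moment method inconclusive here.


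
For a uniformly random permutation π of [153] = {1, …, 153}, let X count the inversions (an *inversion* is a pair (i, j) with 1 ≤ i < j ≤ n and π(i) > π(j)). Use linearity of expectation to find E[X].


Write X = Σ X_I over the C(153, 2) = 11628 pairs i < j, with X_I the indicator of one inversion.
There are 11628 indicators.
For each fixed pair i < j, the values π(i) and π(j) are two distinct elements of {1, …, 153} in uniformly random order; by symmetry P[π(i) > π(j)] = 1/2.
By linearity: E[X] = 11628 · (1/2) = C(153, 2) · (1/2) = 11628/2 = 5814 ≈ 5814.000.

E[X] = 5814 = 5814.000.


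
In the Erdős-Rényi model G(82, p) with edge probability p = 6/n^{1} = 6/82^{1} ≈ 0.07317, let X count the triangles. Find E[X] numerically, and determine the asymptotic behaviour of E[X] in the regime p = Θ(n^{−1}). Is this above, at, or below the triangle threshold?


Number of potential triangles: C(82, 3) = 88560.
Each occurs with probability p³ ≈ (0.07317)³ ≈ 3.917529e-04.
By linearity: E[X] = C(82, 3)·p³ ≈ 88560 · 3.917529e-04 ≈ 34.6936.
Here α = 1, so p = 6/n is exactly at the triangle threshold p ~ 1/n. Asymptotically E[X] → c³/6 = 6³/6 = 36 ≈ 36.0000, a bounded constant. In this regime the triangle count is asymptotically Poisson(c³/6).

E[X] ≈ 34.6936; in regime p = Θ(1/n^{1}) E[X] stays bounded (at the triangle threshold p ~ 1/n).


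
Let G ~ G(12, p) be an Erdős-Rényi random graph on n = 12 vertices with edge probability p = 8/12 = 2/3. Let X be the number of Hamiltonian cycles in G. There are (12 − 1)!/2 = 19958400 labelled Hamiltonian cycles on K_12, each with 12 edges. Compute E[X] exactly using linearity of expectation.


K_12 has (12 − 1)!/2 = 19958400 labelled Hamiltonian cycles.
For each such Hamiltonian cycle H, let X_H = 1 if all 12 edges of H are present in G. Then P[X_H = 1] = p^{12} = (2/3)^{12} = 4096/531441.
By linearity of expectation: E[X] = Σ_H E[X_H] = 19958400 · p^{12} = 19958400 · 4096/531441 = 1009254400/6561.
Numerically: E[X] ≈ 153826.

E[X] = 19958400 · (2/3)^{12} = 1009254400/6561 ≈ 153826.


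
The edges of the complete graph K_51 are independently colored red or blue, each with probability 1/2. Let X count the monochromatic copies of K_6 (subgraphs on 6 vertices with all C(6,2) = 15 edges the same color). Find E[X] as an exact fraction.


Let X = Σ_S X_S over the C(51, 6) = 18009460 subsets S of size 6, where X_S = 1 if the K_6 on S is monochromatic.
For a fixed S, the K_6 on S has C(6, 2) = 15 edges. P[all 15 edges red] = (1/2)^15, and likewise for blue, so P[monochromatic] = 2·(1/2)^15 = 2^{1 − 15} = 1/16384.
By linearity: E[X] = C(51, 6) · 2^{1 − 15} = 18009460 · 1/16384 = 4502365/4096.
Numerically: E[X] ≈ 1099.210205.

E[X] = C(51,6)·2^(1−C(6,2)) = 4502365/4096 ≈ 1099.210205.


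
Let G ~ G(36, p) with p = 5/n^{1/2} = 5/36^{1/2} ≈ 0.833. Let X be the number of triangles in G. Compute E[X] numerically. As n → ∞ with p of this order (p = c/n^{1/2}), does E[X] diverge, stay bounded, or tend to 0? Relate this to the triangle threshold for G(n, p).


Number of potential triangles: C(36, 3) = 7140.
Each occurs with probability p³ ≈ (0.833)³ ≈ 5.78704e-01.
By linearity: E[X] = C(36, 3)·p³ ≈ 7140 · 5.78704e-01 ≈ 4131.944.
Since α = 1/2 < 1, p = c/n^{1/2} ≫ 1/n is above the triangle threshold p ~ 1/n. Asymptotically E[X] ~ (c³/6)·n^{3(1−α)} = (5³/6)·n^{1.5} → ∞; triangles are abundant w.h.p.

E[X] ≈ 4131.944; in regime p = Θ(1/n^{1/2}) E[X] diverges (above the triangle threshold p ~ 1/n).


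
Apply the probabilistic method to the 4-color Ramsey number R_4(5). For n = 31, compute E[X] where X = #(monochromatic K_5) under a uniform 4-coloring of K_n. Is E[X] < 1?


E[X] = C(31, 5) · 4^{1 − 10} = 169911 · 4^{−9} = 169911/262144.
As a reduced fraction: E[X] = 169911/262144 ≈ 0.648.
Is E[X] < 1? YES.
Since E[X] < 1, there exists a 4-coloring of K_{31} with no monochromatic K_5; hence R_4(5) > 31.

E[X] = 169911/262144 ≈ 0.648; E[X] < 1, so R_4(5) > 31.


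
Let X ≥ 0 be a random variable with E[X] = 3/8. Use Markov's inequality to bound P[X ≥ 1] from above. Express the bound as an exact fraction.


μ = E[X] = 3/8, a = 1.
Markov: P[X ≥ 1] ≤ μ/a = (3/8)/1 = 3/8.
Numerically: ≈ 0.375000.
(Since a = 1 > μ = 0.375000, the bound 3/8 is < 1 and informative.)

P[X ≥ 1] ≤ 3/8 ≈ 0.375000.


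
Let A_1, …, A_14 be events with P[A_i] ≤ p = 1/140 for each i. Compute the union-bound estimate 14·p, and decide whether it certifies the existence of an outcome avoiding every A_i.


Union bound: P[∪_{i=1}^{14} A_i] ≤ Σ_i P[A_i] ≤ 14·p = 14·(1/140) = 1/10.
Numerically: 1/10 ≈ 0.100000.
Is 1/10 < 1? YES.
Since P[∪ A_i] ≤ 1/10 < 1, the complement has P[∩ A_i^c] ≥ 1 − 1/10 = 9/10 > 0, so some outcome avoids every A_i.

14·p = 1/10 ≈ 0.100000; existence CERTIFIED by the union bound.


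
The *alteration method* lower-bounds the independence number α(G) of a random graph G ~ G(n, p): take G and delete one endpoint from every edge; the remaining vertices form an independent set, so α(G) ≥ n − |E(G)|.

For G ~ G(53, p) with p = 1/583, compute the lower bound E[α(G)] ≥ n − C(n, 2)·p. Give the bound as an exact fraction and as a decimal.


E[|E(G)|] = C(53, 2)·p = 1378 · (1/583) = 26/11.
E[α(G)] ≥ n − E[|E(G)|] = 53 − 26/11 = 557/11.
Numerically: ≈ 50.6364.
(This is only a lower bound; the true E[α(G)] may be larger.)

E[α(G)] ≥ 557/11 ≈ 50.6364.


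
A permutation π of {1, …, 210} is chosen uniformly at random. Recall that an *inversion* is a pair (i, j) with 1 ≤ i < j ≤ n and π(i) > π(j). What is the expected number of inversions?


Write X = Σ X_I over the C(210, 2) = 21945 pairs i < j, with X_I the indicator of one inversion.
There are 21945 indicators.
For each fixed pair i < j, the values π(i) and π(j) are two distinct elements of {1, …, 210} in uniformly random order; by symmetry P[π(i) > π(j)] = 1/2.
By linearity: E[X] = 21945 · (1/2) = C(210, 2) · (1/2) = 21945/2 = 21945/2 ≈ 10972.5000.

E[X] = 21945/2 = 10972.5000.


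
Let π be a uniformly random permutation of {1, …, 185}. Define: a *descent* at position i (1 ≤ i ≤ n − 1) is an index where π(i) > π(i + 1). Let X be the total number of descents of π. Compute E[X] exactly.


Write X = Σ X_I over i = 1, …, 184, with X_I the indicator of one descent.
There are 184 indicators.
For each fixed i, the pair (π(i), π(i+1)) is a uniformly random ordered pair of distinct values from {1, …, 185}; by symmetry P[π(i) > π(i+1)] = 1/2.
By linearity: E[X] = 184 · (1/2) = (185 − 1) · (1/2) = 92 ≈ 92.000.

E[X] = 92 = 92.000.


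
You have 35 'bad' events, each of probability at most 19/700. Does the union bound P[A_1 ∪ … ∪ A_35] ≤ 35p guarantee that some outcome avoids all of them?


Union bound: P[∪_{i=1}^{35} A_i] ≤ Σ_i P[A_i] ≤ 35·p = 35·(19/700) = 19/20.
Numerically: 19/20 ≈ 0.950.
Is 19/20 < 1? YES.
Since P[∪ A_i] ≤ 19/20 < 1, the complement has P[∩ A_i^c] ≥ 1 − 19/20 = 1/20 > 0, so some outcome avoids every A_i.

35·p = 19/20 ≈ 0.950; existence CERTIFIED by the union bound.


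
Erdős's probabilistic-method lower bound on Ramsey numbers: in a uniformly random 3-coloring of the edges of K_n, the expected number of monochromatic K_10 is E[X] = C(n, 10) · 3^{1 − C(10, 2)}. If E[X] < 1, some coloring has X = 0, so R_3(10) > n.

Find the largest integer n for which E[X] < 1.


We need C(n, 10) · 3^{1 − 45} < 1, i.e. C(n, 10) < 3^{45 − 1} = 984770902183611232881.
Check values of n near the boundary:
  n = 572: C(572, 10) = 954640815642161682606; 954640815642161682606 < 984770902183611232881? YES
  n = 573: C(573, 10) = 971597135635805762226; 971597135635805762226 < 984770902183611232881? YES
  n = 574: C(574, 10) = 988824035203816502691; 988824035203816502691 < 984770902183611232881? NO
  n = 575: C(575, 10) = 1006325345561406175305; 1006325345561406175305 < 984770902183611232881? NO
The largest n with C(n, 10) < 984770902183611232881 is n = 573 (where E[X] = 35985079097622435638/36472996377170786403 ≈ 0.98662). Hence R_3(10) > 573, i.e. R_3(10) ≥ 574.

Largest n = 573; hence R_3(10) > 573.


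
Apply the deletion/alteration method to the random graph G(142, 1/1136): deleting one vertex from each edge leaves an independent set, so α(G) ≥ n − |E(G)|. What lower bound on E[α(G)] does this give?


E[|E(G)|] = C(142, 2)·p = 10011 · (1/1136) = 141/16.
E[α(G)] ≥ n − E[|E(G)|] = 142 − 141/16 = 2131/16.
Numerically: ≈ 133.1875.
(This is only a lower bound; the true E[α(G)] may be larger.)

E[α(G)] ≥ 2131/16 ≈ 133.1875.


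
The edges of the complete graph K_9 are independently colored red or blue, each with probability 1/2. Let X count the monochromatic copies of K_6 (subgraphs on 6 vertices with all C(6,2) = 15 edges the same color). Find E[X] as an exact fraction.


Let X = Σ_S X_S over the C(9, 6) = 84 subsets S of size 6, where X_S = 1 if the K_6 on S is monochromatic.
For a fixed S, the K_6 on S has C(6, 2) = 15 edges. P[all 15 edges red] = (1/2)^15, and likewise for blue, so P[monochromatic] = 2·(1/2)^15 = 2^{1 − 15} = 1/16384.
Summing: E[X] = C(9, 6) · 2^{1 − 15} = 84 · 1/16384 = 21/4096.
Numerically: E[X] ≈ 0.0051.

E[X] = C(9,6)·2^(1−C(6,2)) = 21/4096 ≈ 0.0051.


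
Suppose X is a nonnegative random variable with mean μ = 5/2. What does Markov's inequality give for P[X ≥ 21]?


μ = E[X] = 5/2, a = 21.
Markov: P[X ≥ 21] ≤ μ/a = (5/2)/21 = 5/42.
Numerically: ≈ 0.119.
(Since a = 21 > μ = 2.500, the bound 5/42 is < 1 and informative.)

P[X ≥ 21] ≤ 5/42 ≈ 0.119.


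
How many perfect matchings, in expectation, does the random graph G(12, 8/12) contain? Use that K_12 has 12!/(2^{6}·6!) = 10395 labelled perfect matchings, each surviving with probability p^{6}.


K_12 has 12!/(2^{6}·6!) = 10395 labelled perfect matchings.
For each such perfect matching H, let X_H = 1 if all 6 edges of H are present in G. Then P[X_H = 1] = p^{6} = (2/3)^{6} = 64/729.
By linearity: E[X] = Σ_H E[X_H] = 10395 · p^{6} = 10395 · 64/729 = 24640/27.
Numerically: E[X] ≈ 912.593.

E[X] = 10395 · (2/3)^{6} = 24640/27 ≈ 912.593.


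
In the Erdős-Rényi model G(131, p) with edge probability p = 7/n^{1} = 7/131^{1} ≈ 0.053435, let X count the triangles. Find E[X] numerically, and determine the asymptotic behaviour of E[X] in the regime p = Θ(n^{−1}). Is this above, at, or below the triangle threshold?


Number of potential triangles: C(131, 3) = 366145.
Each occurs with probability p³ ≈ (0.053435)³ ≈ 1.5257389e-04.
By linearity: E[X] = C(131, 3)·p³ ≈ 366145 · 1.5257389e-04 ≈ 55.86417.
Here α = 1, so p = 7/n is exactly at the triangle threshold p ~ 1/n. Asymptotically E[X] → c³/6 = 7³/6 = 343/6 ≈ 57.16667, a bounded constant. In this regime the triangle count is asymptotically Poisson(c³/6).

E[X] ≈ 55.86417; in regime p = Θ(1/n^{1}) E[X] stays bounded (at the triangle threshold p ~ 1/n).


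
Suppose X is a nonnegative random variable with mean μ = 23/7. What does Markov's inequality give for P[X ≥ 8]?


μ = E[X] = 23/7, a = 8.
Markov: P[X ≥ 8] ≤ μ/a = (23/7)/8 = 23/56.
Numerically: ≈ 0.41071.
(Since a = 8 > μ = 3.28571, the bound 23/56 is < 1 and informative.)

P[X ≥ 8] ≤ 23/56 ≈ 0.41071.


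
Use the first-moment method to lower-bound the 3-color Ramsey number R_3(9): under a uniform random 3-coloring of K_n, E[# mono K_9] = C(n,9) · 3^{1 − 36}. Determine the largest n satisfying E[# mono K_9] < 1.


We need C(n, 9) · 3^{1 − 36} < 1, i.e. C(n, 9) < 3^{36 − 1} = 50031545098999707.
Check values of n near the boundary:
  n = 300: C(300, 9) = 48052241692154700; 48052241692154700 < 50031545098999707? YES
  n = 301: C(301, 9) = 49533303936090975; 49533303936090975 < 50031545098999707? YES
  n = 302: C(302, 9) = 51054804739588650; 51054804739588650 < 50031545098999707? NO
  n = 303: C(303, 9) = 52617706925494425; 52617706925494425 < 50031545098999707? NO
The largest n with C(n, 9) < 50031545098999707 is n = 301 (where E[X] = 16511101312030325/16677181699666569 ≈ 0.9900415). Hence R_3(9) > 301, i.e. R_3(9) ≥ 302.

Largest n = 301; hence R_3(9) > 301.


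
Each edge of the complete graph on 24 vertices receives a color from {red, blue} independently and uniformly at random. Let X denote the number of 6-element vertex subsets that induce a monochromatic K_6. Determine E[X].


Let X = Σ_S X_S over the C(24, 6) = 134596 subsets S of size 6, where X_S = 1 if the K_6 on S is monochromatic.
For a fixed S, the K_6 on S has C(6, 2) = 15 edges. P[all 15 edges red] = (1/2)^15, and likewise for blue, so P[monochromatic] = 2·(1/2)^15 = 2^{1 − 15} = 1/16384.
Summing: E[X] = C(24, 6) · 2^{1 − 15} = 134596 · 1/16384 = 33649/4096.
Numerically: E[X] ≈ 8.215088.

E[X] = C(24,6)·2^(1−C(6,2)) = 33649/4096 ≈ 8.215088.


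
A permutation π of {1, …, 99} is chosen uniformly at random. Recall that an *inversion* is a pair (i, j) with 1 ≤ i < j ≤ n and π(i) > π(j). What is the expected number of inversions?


Write X = Σ X_I over the C(99, 2) = 4851 pairs i < j, with X_I the indicator of one inversion.
There are 4851 indicators.
For each fixed pair i < j, the values π(i) and π(j) are two distinct elements of {1, …, 99} in uniformly random order; by symmetry P[π(i) > π(j)] = 1/2.
By linearity: E[X] = 4851 · (1/2) = C(99, 2) · (1/2) = 4851/2 = 4851/2 ≈ 2425.5000.

E[X] = 4851/2 = 2425.5000.


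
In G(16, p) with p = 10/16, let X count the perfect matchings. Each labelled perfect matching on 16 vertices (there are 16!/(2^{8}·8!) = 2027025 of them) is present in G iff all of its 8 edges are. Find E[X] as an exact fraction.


K_16 has 16!/(2^{8}·8!) = 2027025 labelled perfect matchings.
For each such perfect matching H, let X_H = 1 if all 8 edges of H are present in G. Then P[X_H = 1] = p^{8} = (5/8)^{8} = 390625/16777216.
By linearity of expectation: E[X] = Σ_H E[X_H] = 2027025 · p^{8} = 2027025 · 390625/16777216 = 791806640625/16777216.
Numerically: E[X] ≈ 4.72e+04.

E[X] = 2027025 · (5/8)^{8} = 791806640625/16777216 ≈ 4.72e+04.


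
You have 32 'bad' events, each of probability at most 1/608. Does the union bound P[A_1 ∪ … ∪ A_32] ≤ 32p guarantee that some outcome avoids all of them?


Union bound: P[∪_{i=1}^{32} A_i] ≤ Σ_i P[A_i] ≤ 32·p = 32·(1/608) = 1/19.
Numerically: 1/19 ≈ 0.052632.
Is 1/19 < 1? YES.
Since P[∪ A_i] ≤ 1/19 < 1, the complement has P[∩ A_i^c] ≥ 1 − 1/19 = 18/19 > 0, so some outcome avoids every A_i.

32·p = 1/19 ≈ 0.052632; existence CERTIFIED by the union bound.


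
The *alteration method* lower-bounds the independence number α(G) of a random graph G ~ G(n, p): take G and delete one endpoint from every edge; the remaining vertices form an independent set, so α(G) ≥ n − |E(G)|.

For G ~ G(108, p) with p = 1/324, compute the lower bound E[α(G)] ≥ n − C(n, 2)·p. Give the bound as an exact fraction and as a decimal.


E[|E(G)|] = C(108, 2)·p = 5778 · (1/324) = 107/6.
E[α(G)] ≥ n − E[|E(G)|] = 108 − 107/6 = 541/6.
Numerically: ≈ 90.16667.
(This is only a lower bound; the true E[α(G)] may be larger.)

E[α(G)] ≥ 541/6 ≈ 90.16667.
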